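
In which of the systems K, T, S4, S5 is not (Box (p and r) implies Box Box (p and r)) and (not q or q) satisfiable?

K, T

T-tableau for the formula:
1. not (Box (p and r) implies Box Box (p and r)) and (not q or q), 0
2. not (Box (p and r) implies Box Box (p and r)), 0
3. not q or q, 0
4. Box (p and r), 0
5. not Box Box (p and r), 0
6. p and r, 0
7. p, 0
8. r, 0
9. q, 0
10. not Box (p and r), 1
11. p and r, 1
12. p, 1
13. r, 1
14. not (p and r), 2
15. not r, 2
Accessibility: 0R0, 0R1, 1R1, 1R2, 2R2
Complete open branch: satisfiable in T, hence also in K (this T-model is also a K-model).
S4-tableau for the formula:
1. not (Box (p and r) implies Box Box (p and r)) and (not q or q), 0
2. not (Box (p and r) implies Box Box (p and r)), 0
3. not q or q, 0
4. Box (p and r), 0
5. not Box Box (p and r), 0
6. p and r, 0
7. p, 0
8. r, 0
9. q, 0
10. not Box (p and r), 1
11. p and r, 1
12. p, 1
13. r, 1
14. not (p and r), 2
15. p and r, 2
16. p, 2
17. r, 2
18. not r, 2
Accessibility: 0R0, 0R1, 0R2, 1R1, 1R2, 2R2
Branch closes: r and not r both at 2.
Every branch closes (one shown): unsatisfiable in S4, hence also in S5 (every S5-frame is an S4-frame).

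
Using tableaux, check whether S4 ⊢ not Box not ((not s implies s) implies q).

Tableau for the negation Box not ((not s implies s) implies q):
1. Box not ((not s implies s) implies q), 0
2. not ((not s implies s) implies q), 0   [Box-rule on 1 via 0R0]
3. not s implies s, 0   [neg-implies-rule on 2]
4. not q, 0   [neg-implies-rule on 2]
5. s, 0   [implies-rule on 3 (branches; this branch)]
Accessibility: 0R0
The negation has an open branch (countermodel exists).

No, not valid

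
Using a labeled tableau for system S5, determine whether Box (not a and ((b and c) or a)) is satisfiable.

Yes, satisfiable

1. Box (not a and ((b and c) or a)), w0
2. not a and ((b and c) or a), w0   [Box-rule on 1 via w0Rw0]
3. not a, w0   [and-rule on 2]
4. (b and c) or a, w0   [and-rule on 2]
5. b and c, w0   [or-rule on 4 (branches; this branch)]
6. b, w0   [and-rule on 5]
7. c, w0   [and-rule on 5]
Accessibility: w0Rw0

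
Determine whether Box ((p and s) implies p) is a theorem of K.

Tableau for the negation not Box ((p and s) implies p):
1. not Box ((p and s) implies p), 0
2. not ((p and s) implies p), 1
3. p and s, 1
4. not p, 1
5. p, 1
6. s, 1
Accessibility: 0R1
Branch closes: p and not p both at 1.
All branches of the negation close; one closing branch shown above.

Valid in K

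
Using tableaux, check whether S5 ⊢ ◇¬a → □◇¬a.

Valid

Tableau for the negation ¬(◇¬a → □◇¬a):
1. ¬(◇¬a → □◇¬a), u
2. ◇¬a, u
3. ¬□◇¬a, u
4. ¬a, v
5. ¬◇¬a, w
6. a, u
7. a, v
Accessibility: uRu, uRv, uRw, vRu, vRv, vRw, wRu, wRv, wRw
Branch closes: a and ¬a both at v.
Every branch of the negation's tableau closes; the branch above is one of them.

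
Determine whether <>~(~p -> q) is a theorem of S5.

Not valid

Tableau for the negation ~<>~(~p -> q):
1. ~<>~(~p -> q), u
2. ~p -> q, u
3. q, u
Accessibility: uRu
The negation has an open branch (countermodel exists).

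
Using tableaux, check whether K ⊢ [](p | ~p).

Valid

Tableau for the negation ~[](p | ~p):
1. ~[](p | ~p), u
2. ~(p | ~p), v
3. ~p, v
4. p, v
Accessibility: uRv
Branch closes: p and ~p both at v.
Every branch of the negation's tableau closes; the branch above is one of them.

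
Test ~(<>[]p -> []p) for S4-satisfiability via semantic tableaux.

Satisfiable

1. ~(<>[]p -> []p), 0
2. <>[]p, 0
3. ~[]p, 0
4. []p, 1
5. p, 1
6. ~p, 2
Accessibility: 0R0, 0R1, 0R2, 1R1, 2R2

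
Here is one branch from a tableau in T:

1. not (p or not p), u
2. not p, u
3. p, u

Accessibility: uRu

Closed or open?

Both p and not p appear at u.

Closed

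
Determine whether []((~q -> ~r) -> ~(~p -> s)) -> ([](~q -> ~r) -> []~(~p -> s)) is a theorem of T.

Tableau for the negation ~([]((~q -> ~r) -> ~(~p -> s)) -> ([](~q -> ~r) -> []~(~p -> s))):
1. ~([]((~q -> ~r) -> ~(~p -> s)) -> ([](~q -> ~r) -> []~(~p -> s))), 0
2. []((~q -> ~r) -> ~(~p -> s)), 0
3. ~([](~q -> ~r) -> []~(~p -> s)), 0
4. [](~q -> ~r), 0
5. ~[]~(~p -> s), 0
6. (~q -> ~r) -> ~(~p -> s), 0
7. ~q -> ~r, 0
8. ~(~p -> s), 0
9. ~p, 0
10. ~s, 0
11. ~r, 0
12. ~p -> s, 1
13. (~q -> ~r) -> ~(~p -> s), 1
14. ~q -> ~r, 1
15. s, 1
16. ~(~q -> ~r), 1
17. ~q, 1
18. r, 1
19. ~r, 1
Accessibility: 0R0, 0R1, 1R1
Branch closes: r and ~r both at 1.
Every branch of the negation's tableau closes; the branch above is one of them.

Yes, valid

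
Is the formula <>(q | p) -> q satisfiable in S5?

1. <>(q | p) -> q, 0
2. q, 0
Accessibility: 0R0

Satisfiable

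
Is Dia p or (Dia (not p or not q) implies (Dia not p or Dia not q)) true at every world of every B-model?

Tableau for the negation not (Dia p or (Dia (not p or not q) implies (Dia not p or Dia not q))):
1. not (Dia p or (Dia (not p or not q) implies (Dia not p or Dia not q))), u
2. not Dia p, u
3. not (Dia (not p or not q) implies (Dia not p or Dia not q)), u
4. Dia (not p or not q), u
5. not (Dia not p or Dia not q), u
6. not Dia not p, u
7. not Dia not q, u
8. not p, u
9. p, u
Accessibility: uRu
Branch closes: p and not p both at u.
All branches of the negation close; one closing branch shown above.

Yes, valid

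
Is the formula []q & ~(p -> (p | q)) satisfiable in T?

1. []q & ~(p -> (p | q)), 0
2. []q, 0   [&-rule on 1]
3. ~(p -> (p | q)), 0   [&-rule on 1]
4. p, 0   [~->-rule on 3]
5. ~(p | q), 0   [~->-rule on 3]
6. ~p, 0   [~|-rule on 5]
7. ~q, 0   [~|-rule on 5]
Accessibility: 0R0
Branch closes: p and ~p both at 0.
Every branch closes; the branch above is one of them.

Unsatisfiable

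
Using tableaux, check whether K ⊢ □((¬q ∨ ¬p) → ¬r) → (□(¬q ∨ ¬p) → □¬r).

Yes, valid

Tableau for the negation ¬(□((¬q ∨ ¬p) → ¬r) → (□(¬q ∨ ¬p) → □¬r)):
1. ¬(□((¬q ∨ ¬p) → ¬r) → (□(¬q ∨ ¬p) → □¬r)), 0
2. □((¬q ∨ ¬p) → ¬r), 0
3. ¬(□(¬q ∨ ¬p) → □¬r), 0
4. □(¬q ∨ ¬p), 0
5. ¬□¬r, 0
6. r, 1
7. (¬q ∨ ¬p) → ¬r, 1
8. ¬q ∨ ¬p, 1
9. ¬(¬q ∨ ¬p), 1
10. q, 1
11. p, 1
12. ¬p, 1
Accessibility: 0R1
Branch closes: p and ¬p both at 1.
Every branch of the negation's tableau closes; the branch above is one of them.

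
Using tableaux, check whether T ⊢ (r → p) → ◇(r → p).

Valid in T

Tableau for the negation ¬((r → p) → ◇(r → p)):
1. ¬((r → p) → ◇(r → p)), w0
2. r → p, w0
3. ¬◇(r → p), w0
4. ¬(r → p), w0
5. r, w0
6. ¬p, w0
7. p, w0
Accessibility: w0Rw0
Branch closes: p and ¬p both at w0.
Every branch of the negation's tableau closes; the branch above is one of them.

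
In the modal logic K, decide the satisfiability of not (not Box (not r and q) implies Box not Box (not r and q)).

Satisfiable (open branch found)

1. not (not Box (not r and q) implies Box not Box (not r and q)), u
2. not Box (not r and q), u   [neg-implies-rule on 1]
3. not Box not Box (not r and q), u   [neg-implies-rule on 1]
4. not (not r and q), v   [neg-Box-rule on 2: fresh world v, uRv]
5. not q, v   [neg-and-rule on 4 (branches; this branch)]
6. Box (not r and q), w   [neg-Box-rule on 3: fresh world w, uRw]
Accessibility: uRv, uRw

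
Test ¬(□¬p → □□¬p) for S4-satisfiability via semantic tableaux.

1. ¬(□¬p → □□¬p), w0
2. □¬p, w0
3. ¬□□¬p, w0
4. ¬p, w0
5. ¬□¬p, w1
6. ¬p, w1
7. p, w2
8. ¬p, w2
Accessibility: w0Rw0, w0Rw1, w0Rw2, w1Rw1, w1Rw2, w2Rw2
Branch closes: p and ¬p both at w2.
All branches of the tableau close; one closing branch shown above.

Unsatisfiable (every branch closes)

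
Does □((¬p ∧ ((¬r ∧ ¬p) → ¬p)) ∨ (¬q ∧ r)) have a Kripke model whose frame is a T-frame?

1. □((¬p ∧ ((¬r ∧ ¬p) → ¬p)) ∨ (¬q ∧ r)), w0
2. (¬p ∧ ((¬r ∧ ¬p) → ¬p)) ∨ (¬q ∧ r), w0   [□-rule on 1 via w0Rw0]
3. ¬q ∧ r, w0   [∨-rule on 2 (branches; this branch)]
4. ¬q, w0   [∧-rule on 3]
5. r, w0   [∧-rule on 3]
Accessibility: w0Rw0

Satisfiable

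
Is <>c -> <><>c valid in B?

Valid in B

Tableau for the negation ~(<>c -> <><>c):
1. ~(<>c -> <><>c), u
2. <>c, u
3. ~<><>c, u
4. ~<>c, u
5. ~c, u
6. c, v
7. ~<>c, v
8. ~c, v
Accessibility: uRu, uRv, vRu, vRv
Branch closes: c and ~c both at v.
Every branch of the negation's tableau closes; the branch above is one of them.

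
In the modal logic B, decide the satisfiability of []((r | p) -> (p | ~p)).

1. []((r | p) -> (p | ~p)), w0
2. (r | p) -> (p | ~p), w0   [[]-rule on 1 via w0Rw0]
3. p | ~p, w0   [->-rule on 2 (branches; this branch)]
4. ~p, w0   [|-rule on 3 (branches; this branch)]
Accessibility: w0Rw0

Yes, satisfiable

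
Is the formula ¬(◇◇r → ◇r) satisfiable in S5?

1. ¬(◇◇r → ◇r), 0
2. ◇◇r, 0
3. ¬◇r, 0
4. ¬r, 0
5. ◇r, 1
6. ¬r, 1
7. r, 2
8. ¬r, 2
Accessibility: 0R0, 0R1, 0R2, 1R0, 1R1, 1R2, 2R0, 2R1, 2R2
Branch closes: r and ¬r both at 2.
All branches of the tableau close; one closing branch shown above.

Unsatisfiable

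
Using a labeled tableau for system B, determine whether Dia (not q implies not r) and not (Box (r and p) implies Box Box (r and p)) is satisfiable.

Satisfiable (open branch found)

1. Dia (not q implies not r) and not (Box (r and p) implies Box Box (r and p)), 0
2. Dia (not q implies not r), 0
3. not (Box (r and p) implies Box Box (r and p)), 0
4. Box (r and p), 0
5. not Box Box (r and p), 0
6. r and p, 0
7. r, 0
8. p, 0
9. not q implies not r, 1
10. r and p, 1
11. r, 1
12. p, 1
13. q, 1
14. not Box (r and p), 2
15. r and p, 2
16. r, 2
17. p, 2
18. not (r and p), 3
19. not p, 3
Accessibility: 0R0, 0R1, 0R2, 1R0, 1R1, 2R0, 2R2, 2R3, 3R2, 3R3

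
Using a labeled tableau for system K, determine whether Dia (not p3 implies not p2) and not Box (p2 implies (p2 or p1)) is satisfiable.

Unsatisfiable (every branch closes)

1. Dia (not p3 implies not p2) and not Box (p2 implies (p2 or p1)), u
2. Dia (not p3 implies not p2), u
3. not Box (p2 implies (p2 or p1)), u
4. not p3 implies not p2, v
5. not p2, v
6. not (p2 implies (p2 or p1)), w
7. p2, w
8. not (p2 or p1), w
9. not p2, w
10. not p1, w
Accessibility: uRv, uRw
Branch closes: p2 and not p2 both at w.
(One branch shown.) All branches close.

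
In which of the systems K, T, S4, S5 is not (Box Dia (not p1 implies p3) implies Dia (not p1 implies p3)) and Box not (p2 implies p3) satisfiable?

K

K-tableau for the formula:
1. not (Box Dia (not p1 implies p3) implies Dia (not p1 implies p3)) and Box not (p2 implies p3), 0
2. not (Box Dia (not p1 implies p3) implies Dia (not p1 implies p3)), 0   [and-rule on 1]
3. Box not (p2 implies p3), 0   [and-rule on 1]
4. Box Dia (not p1 implies p3), 0   [neg-implies-rule on 2]
5. not Dia (not p1 implies p3), 0   [neg-implies-rule on 2]
Complete open branch: satisfiable in K.
T-tableau for the formula:
1. not (Box Dia (not p1 implies p3) implies Dia (not p1 implies p3)) and Box not (p2 implies p3), 0
2. not (Box Dia (not p1 implies p3) implies Dia (not p1 implies p3)), 0   [and-rule on 1]
3. Box not (p2 implies p3), 0   [and-rule on 1]
4. Box Dia (not p1 implies p3), 0   [neg-implies-rule on 2]
5. not Dia (not p1 implies p3), 0   [neg-implies-rule on 2]
6. not (p2 implies p3), 0   [Box-rule on 3 via 0R0]
7. p2, 0   [neg-implies-rule on 6]
8. not p3, 0   [neg-implies-rule on 6]
9. Dia (not p1 implies p3), 0   [Box-rule on 4 via 0R0]
10. not (not p1 implies p3), 0   [neg-Dia-rule on 5 via 0R0]
11. not p1, 0   [neg-implies-rule on 10]
12. not p1 implies p3, 1   [Dia-rule on 9: fresh world 1, 0R1]
13. not (p2 implies p3), 1   [Box-rule on 3 via 0R1]
14. p2, 1   [neg-implies-rule on 13]
15. not p3, 1   [neg-implies-rule on 13]
16. Dia (not p1 implies p3), 1   [Box-rule on 4 via 0R1]
17. not (not p1 implies p3), 1   [neg-Dia-rule on 5 via 0R1]
18. not p1, 1   [neg-implies-rule on 17]
19. p3, 1   [implies-rule on 12 (branches; this branch)]
Accessibility: 0R0, 0R1, 1R1
Branch closes: p3 and not p3 both at 1.
Every branch closes (one shown): unsatisfiable in T, hence also in S4, S5 (every S4/S5-frame is a T-frame).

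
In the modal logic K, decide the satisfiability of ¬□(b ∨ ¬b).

Unsatisfiable (every branch closes)

1. ¬□(b ∨ ¬b), 0
2. ¬(b ∨ ¬b), 1   [¬□-rule on 1: fresh world 1, 0R1]
3. ¬b, 1   [¬∨-rule on 2]
4. b, 1   [¬∨-rule on 2]
Accessibility: 0R1
Branch closes: b and ¬b both at 1.
Every branch closes; the branch above is one of them.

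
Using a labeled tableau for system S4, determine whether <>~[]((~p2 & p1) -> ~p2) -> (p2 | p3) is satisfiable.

1. <>~[]((~p2 & p1) -> ~p2) -> (p2 | p3), u
2. p2 | p3, u   [->-rule on 1 (branches; this branch)]
3. p3, u   [|-rule on 2 (branches; this branch)]
Accessibility: uRu

Satisfiable (open branch found)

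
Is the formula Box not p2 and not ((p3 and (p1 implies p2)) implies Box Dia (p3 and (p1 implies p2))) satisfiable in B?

1. Box not p2 and not ((p3 and (p1 implies p2)) implies Box Dia (p3 and (p1 implies p2))), 0
2. Box not p2, 0
3. not ((p3 and (p1 implies p2)) implies Box Dia (p3 and (p1 implies p2))), 0
4. p3 and (p1 implies p2), 0
5. not Box Dia (p3 and (p1 implies p2)), 0
6. p3, 0
7. p1 implies p2, 0
8. not p2, 0
9. not p1, 0
10. not Dia (p3 and (p1 implies p2)), 1
11. not p2, 1
12. not (p3 and (p1 implies p2)), 0
13. not (p3 and (p1 implies p2)), 1
14. not (p1 implies p2), 0
15. p1, 0
Accessibility: 0R0, 0R1, 1R0, 1R1
Branch closes: p1 and not p1 both at 0.
(One branch shown.) All branches close.

Unsatisfiable (every branch closes)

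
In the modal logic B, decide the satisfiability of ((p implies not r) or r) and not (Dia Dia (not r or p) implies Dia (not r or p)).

Yes, satisfiable

1. ((p implies not r) or r) and not (Dia Dia (not r or p) implies Dia (not r or p)), 0
2. (p implies not r) or r, 0
3. not (Dia Dia (not r or p) implies Dia (not r or p)), 0
4. Dia Dia (not r or p), 0
5. not Dia (not r or p), 0
6. not (not r or p), 0
7. r, 0
8. not p, 0
9. Dia (not r or p), 1
10. not (not r or p), 1
11. r, 1
12. not p, 1
13. not r or p, 2
14. p, 2
Accessibility: 0R0, 0R1, 1R0, 1R1, 1R2, 2R1, 2R2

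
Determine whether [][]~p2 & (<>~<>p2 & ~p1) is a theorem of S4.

Invalid (countermodel exists)

Tableau for the negation ~([][]~p2 & (<>~<>p2 & ~p1)):
1. ~([][]~p2 & (<>~<>p2 & ~p1)), w0
2. ~(<>~<>p2 & ~p1), w0
3. p1, w0
Accessibility: w0Rw0
The negation has an open branch (countermodel exists).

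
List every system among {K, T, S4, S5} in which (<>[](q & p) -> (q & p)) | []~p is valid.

S5

S5-tableau for the negation ~((<>[](q & p) -> (q & p)) | []~p):
1. ~((<>[](q & p) -> (q & p)) | []~p), w0
2. ~(<>[](q & p) -> (q & p)), w0
3. ~[]~p, w0
4. <>[](q & p), w0
5. ~(q & p), w0
6. ~p, w0
7. p, w1
8. [](q & p), w2
9. q & p, w0
10. q, w0
11. p, w0
Accessibility: w0Rw0, w0Rw1, w0Rw2, w1Rw0, w1Rw1, w1Rw2, w2Rw0, w2Rw1, w2Rw2
Branch closes: p and ~p both at w0.
Every branch closes (one shown): valid in S5.
S4-tableau for the negation ~((<>[](q & p) -> (q & p)) | []~p):
1. ~((<>[](q & p) -> (q & p)) | []~p), w0
2. ~(<>[](q & p) -> (q & p)), w0
3. ~[]~p, w0
4. <>[](q & p), w0
5. ~(q & p), w0
6. ~p, w0
7. p, w1
8. [](q & p), w2
9. q & p, w2
10. q, w2
11. p, w2
Accessibility: w0Rw0, w0Rw1, w0Rw2, w1Rw1, w2Rw2
Complete open branch: countermodel on an S4-frame, so not valid in S4, nor in K, T (the same frame is also a K-frame and a T-frame).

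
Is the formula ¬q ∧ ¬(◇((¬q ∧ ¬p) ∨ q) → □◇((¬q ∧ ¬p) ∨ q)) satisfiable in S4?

1. ¬q ∧ ¬(◇((¬q ∧ ¬p) ∨ q) → □◇((¬q ∧ ¬p) ∨ q)), w0
2. ¬q, w0   [∧-rule on 1]
3. ¬(◇((¬q ∧ ¬p) ∨ q) → □◇((¬q ∧ ¬p) ∨ q)), w0   [∧-rule on 1]
4. ◇((¬q ∧ ¬p) ∨ q), w0   [¬→-rule on 3]
5. ¬□◇((¬q ∧ ¬p) ∨ q), w0   [¬→-rule on 3]
6. (¬q ∧ ¬p) ∨ q, w1   [◇-rule on 4: fresh world w1, w0Rw1]
7. q, w1   [∨-rule on 6 (branches; this branch)]
8. ¬◇((¬q ∧ ¬p) ∨ q), w2   [¬□-rule on 5: fresh world w2, w0Rw2]
9. ¬((¬q ∧ ¬p) ∨ q), w2   [¬◇-rule on 8 via w2Rw2]
10. ¬(¬q ∧ ¬p), w2   [¬∨-rule on 9]
11. ¬q, w2   [¬∨-rule on 9]
12. p, w2   [¬∧-rule on 10 (branches; this branch)]
Accessibility: w0Rw0, w0Rw1, w0Rw2, w1Rw1, w2Rw2

Yes, satisfiable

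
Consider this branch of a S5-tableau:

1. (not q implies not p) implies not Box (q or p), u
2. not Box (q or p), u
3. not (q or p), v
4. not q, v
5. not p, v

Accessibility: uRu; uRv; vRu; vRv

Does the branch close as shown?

Open

There is no literal clash: for every atom and world, at most one sign appears.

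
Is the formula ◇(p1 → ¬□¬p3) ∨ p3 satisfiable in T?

1. ◇(p1 → ¬□¬p3) ∨ p3, w0
2. p3, w0   [∨-rule on 1 (branches; this branch)]
Accessibility: w0Rw0

Yes, satisfiable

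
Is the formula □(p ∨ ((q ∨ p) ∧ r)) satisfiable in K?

Yes, satisfiable

1. □(p ∨ ((q ∨ p) ∧ r)), 0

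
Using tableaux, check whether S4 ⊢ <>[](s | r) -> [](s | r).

No, not valid

Tableau for the negation ~(<>[](s | r) -> [](s | r)):
1. ~(<>[](s | r) -> [](s | r)), w0
2. <>[](s | r), w0
3. ~[](s | r), w0
4. [](s | r), w1
5. s | r, w1
6. r, w1
7. ~(s | r), w2
8. ~s, w2
9. ~r, w2
Accessibility: w0Rw0, w0Rw1, w0Rw2, w1Rw1, w2Rw2
The negation has an open branch (countermodel exists).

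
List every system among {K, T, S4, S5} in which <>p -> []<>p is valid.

S5-tableau for the negation ~(<>p -> []<>p):
1. ~(<>p -> []<>p), 0
2. <>p, 0
3. ~[]<>p, 0
4. p, 1
5. ~<>p, 2
6. ~p, 0
7. ~p, 1
Accessibility: 0R0, 0R1, 0R2, 1R0, 1R1, 1R2, 2R0, 2R1, 2R2
Branch closes: p and ~p both at 1.
Every branch closes (one shown): valid in S5.
S4-tableau for the negation ~(<>p -> []<>p):
1. ~(<>p -> []<>p), 0
2. <>p, 0
3. ~[]<>p, 0
4. p, 1
5. ~<>p, 2
6. ~p, 2
Accessibility: 0R0, 0R1, 0R2, 1R1, 2R2
Complete open branch: countermodel on an S4-frame, so not valid in S4, nor in K, T (the same frame is also a K-frame and a T-frame).

S5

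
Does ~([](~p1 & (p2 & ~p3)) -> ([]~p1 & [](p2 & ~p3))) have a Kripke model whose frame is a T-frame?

1. ~([](~p1 & (p2 & ~p3)) -> ([]~p1 & [](p2 & ~p3))), u
2. [](~p1 & (p2 & ~p3)), u   [~->-rule on 1]
3. ~([]~p1 & [](p2 & ~p3)), u   [~->-rule on 1]
4. ~p1 & (p2 & ~p3), u   [[]-rule on 2 via uRu]
5. ~p1, u   [&-rule on 4]
6. p2 & ~p3, u   [&-rule on 4]
7. p2, u   [&-rule on 6]
8. ~p3, u   [&-rule on 6]
9. ~[](p2 & ~p3), u   [~&-rule on 3 (branches; this branch)]
10. ~(p2 & ~p3), v   [~[]-rule on 9: fresh world v, uRv]
11. ~p1 & (p2 & ~p3), v   [[]-rule on 2 via uRv]
12. ~p1, v   [&-rule on 11]
13. p2 & ~p3, v   [&-rule on 11]
14. p2, v   [&-rule on 13]
15. ~p3, v   [&-rule on 13]
16. p3, v   [~&-rule on 10 (branches; this branch)]
Accessibility: uRu, uRv, vRv
Branch closes: p3 and ~p3 both at v.
(One branch shown.) All branches close.

No, unsatisfiable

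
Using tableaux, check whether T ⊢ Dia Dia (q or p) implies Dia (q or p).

Not valid

Tableau for the negation not (Dia Dia (q or p) implies Dia (q or p)):
1. not (Dia Dia (q or p) implies Dia (q or p)), u
2. Dia Dia (q or p), u
3. not Dia (q or p), u
4. not (q or p), u
5. not q, u
6. not p, u
7. Dia (q or p), v
8. not (q or p), v
9. not q, v
10. not p, v
11. q or p, w
12. p, w
Accessibility: uRu, uRv, vRv, vRw, wRw
The negation has an open branch (countermodel exists).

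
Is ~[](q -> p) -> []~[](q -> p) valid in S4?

Tableau for the negation ~(~[](q -> p) -> []~[](q -> p)):
1. ~(~[](q -> p) -> []~[](q -> p)), u
2. ~[](q -> p), u
3. ~[]~[](q -> p), u
4. ~(q -> p), v
5. q, v
6. ~p, v
7. [](q -> p), w
8. q -> p, w
9. p, w
Accessibility: uRu, uRv, uRw, vRv, wRw
The negation has an open branch (countermodel exists).

No, not valid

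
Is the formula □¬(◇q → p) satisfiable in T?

Yes, satisfiable

1. □¬(◇q → p), w0
2. ¬(◇q → p), w0
3. ◇q, w0
4. ¬p, w0
5. q, w1
6. ¬(◇q → p), w1
7. ◇q, w1
8. ¬p, w1
9. q, w2
Accessibility: w0Rw0, w0Rw1, w1Rw1, w1Rw2, w2Rw2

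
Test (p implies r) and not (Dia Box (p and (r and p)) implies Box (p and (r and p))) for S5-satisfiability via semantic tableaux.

1. (p implies r) and not (Dia Box (p and (r and p)) implies Box (p and (r and p))), 0
2. p implies r, 0
3. not (Dia Box (p and (r and p)) implies Box (p and (r and p))), 0
4. Dia Box (p and (r and p)), 0
5. not Box (p and (r and p)), 0
6. r, 0
7. Box (p and (r and p)), 1
8. p and (r and p), 0
9. p, 0
10. r and p, 0
11. p and (r and p), 1
12. p, 1
13. r and p, 1
14. r, 1
15. not (p and (r and p)), 2
16. p and (r and p), 2
17. p, 2
18. r and p, 2
19. r, 2
20. not (r and p), 2
21. not p, 2
Accessibility: 0R0, 0R1, 0R2, 1R0, 1R1, 1R2, 2R0, 2R1, 2R2
Branch closes: p and not p both at 2.
Every branch closes; the branch above is one of them.

Unsatisfiable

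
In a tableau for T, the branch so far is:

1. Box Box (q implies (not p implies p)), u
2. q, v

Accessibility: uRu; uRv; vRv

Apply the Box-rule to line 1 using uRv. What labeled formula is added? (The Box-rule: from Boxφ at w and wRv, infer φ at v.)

Box (q implies (not p implies p)), v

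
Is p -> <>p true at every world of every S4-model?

Tableau for the negation ~(p -> <>p):
1. ~(p -> <>p), w0
2. p, w0
3. ~<>p, w0
4. ~p, w0
Accessibility: w0Rw0
Branch closes: p and ~p both at w0.
All branches of the negation close; one closing branch shown above.

Yes, valid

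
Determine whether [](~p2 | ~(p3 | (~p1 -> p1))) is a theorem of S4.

Tableau for the negation ~[](~p2 | ~(p3 | (~p1 -> p1))):
1. ~[](~p2 | ~(p3 | (~p1 -> p1))), 0
2. ~(~p2 | ~(p3 | (~p1 -> p1))), 1
3. p2, 1
4. p3 | (~p1 -> p1), 1
5. ~p1 -> p1, 1
6. p1, 1
Accessibility: 0R0, 0R1, 1R1
The negation has an open branch (countermodel exists).

No, not valid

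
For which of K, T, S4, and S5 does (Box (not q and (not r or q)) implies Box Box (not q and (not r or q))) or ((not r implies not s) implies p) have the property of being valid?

S4-tableau for the negation not ((Box (not q and (not r or q)) implies Box Box (not q and (not r or q))) or ((not r implies not s) implies p)):
1. not ((Box (not q and (not r or q)) implies Box Box (not q and (not r or q))) or ((not r implies not s) implies p)), w0
2. not (Box (not q and (not r or q)) implies Box Box (not q and (not r or q))), w0
3. not ((not r implies not s) implies p), w0
4. Box (not q and (not r or q)), w0
5. not Box Box (not q and (not r or q)), w0
6. not r implies not s, w0
7. not p, w0
8. not q and (not r or q), w0
9. not q, w0
10. not r or q, w0
11. not s, w0
12. not r, w0
13. not Box (not q and (not r or q)), w1
14. not q and (not r or q), w1
15. not q, w1
16. not r or q, w1
17. not r, w1
18. not (not q and (not r or q)), w2
19. not q and (not r or q), w2
20. not q, w2
21. not r or q, w2
22. not (not r or q), w2
23. r, w2
24. q, w2
Accessibility: w0Rw0, w0Rw1, w0Rw2, w1Rw1, w1Rw2, w2Rw2
Branch closes: q and not q both at w2.
Every branch closes (one shown): valid in S4, hence also in S5 (every theorem of S4 is a theorem of S5).
T-tableau for the negation not ((Box (not q and (not r or q)) implies Box Box (not q and (not r or q))) or ((not r implies not s) implies p)):
1. not ((Box (not q and (not r or q)) implies Box Box (not q and (not r or q))) or ((not r implies not s) implies p)), w0
2. not (Box (not q and (not r or q)) implies Box Box (not q and (not r or q))), w0
3. not ((not r implies not s) implies p), w0
4. Box (not q and (not r or q)), w0
5. not Box Box (not q and (not r or q)), w0
6. not r implies not s, w0
7. not p, w0
8. not q and (not r or q), w0
9. not q, w0
10. not r or q, w0
11. not s, w0
12. not r, w0
13. not Box (not q and (not r or q)), w1
14. not q and (not r or q), w1
15. not q, w1
16. not r or q, w1
17. not r, w1
18. not (not q and (not r or q)), w2
19. not (not r or q), w2
20. r, w2
21. not q, w2
Accessibility: w0Rw0, w0Rw1, w1Rw1, w1Rw2, w2Rw2
Complete open branch: countermodel on a T-frame, so not valid in T, nor in K (the same frame is also a K-frame).

S4, S5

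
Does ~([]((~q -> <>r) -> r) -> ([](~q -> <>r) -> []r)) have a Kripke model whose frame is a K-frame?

No, unsatisfiable

1. ~([]((~q -> <>r) -> r) -> ([](~q -> <>r) -> []r)), 0
2. []((~q -> <>r) -> r), 0   [~->-rule on 1]
3. ~([](~q -> <>r) -> []r), 0   [~->-rule on 1]
4. [](~q -> <>r), 0   [~->-rule on 3]
5. ~[]r, 0   [~->-rule on 3]
6. ~r, 1   [~[]-rule on 5: fresh world 1, 0R1]
7. (~q -> <>r) -> r, 1   [[]-rule on 2 via 0R1]
8. ~q -> <>r, 1   [[]-rule on 4 via 0R1]
9. ~(~q -> <>r), 1   [->-rule on 7 (branches; this branch)]
10. ~q, 1   [~->-rule on 9]
11. ~<>r, 1   [~->-rule on 9]
12. <>r, 1   [->-rule on 8 (branches; this branch)]
13. r, 2   [<>-rule on 12: fresh world 2, 1R2]
14. ~r, 2   [~<>-rule on 11 via 1R2]
Accessibility: 0R1, 1R2
Branch closes: r and ~r both at 2.
(One branch shown.) All branches close.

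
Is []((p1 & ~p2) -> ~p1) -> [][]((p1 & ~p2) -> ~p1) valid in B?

Not valid

Tableau for the negation ~([]((p1 & ~p2) -> ~p1) -> [][]((p1 & ~p2) -> ~p1)):
1. ~([]((p1 & ~p2) -> ~p1) -> [][]((p1 & ~p2) -> ~p1)), u
2. []((p1 & ~p2) -> ~p1), u
3. ~[][]((p1 & ~p2) -> ~p1), u
4. (p1 & ~p2) -> ~p1, u
5. ~p1, u
6. ~[]((p1 & ~p2) -> ~p1), v
7. (p1 & ~p2) -> ~p1, v
8. ~p1, v
9. ~((p1 & ~p2) -> ~p1), w
10. p1 & ~p2, w
11. p1, w
12. ~p2, w
Accessibility: uRu, uRv, vRu, vRv, vRw, wRv, wRw
The negation has an open branch (countermodel exists).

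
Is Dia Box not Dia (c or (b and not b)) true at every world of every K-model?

Tableau for the negation not Dia Box not Dia (c or (b and not b)):
1. not Dia Box not Dia (c or (b and not b)), w0
The negation has an open branch (countermodel exists).

Invalid (countermodel exists)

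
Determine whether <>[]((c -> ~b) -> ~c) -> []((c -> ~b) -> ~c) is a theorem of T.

Tableau for the negation ~(<>[]((c -> ~b) -> ~c) -> []((c -> ~b) -> ~c)):
1. ~(<>[]((c -> ~b) -> ~c) -> []((c -> ~b) -> ~c)), u
2. <>[]((c -> ~b) -> ~c), u
3. ~[]((c -> ~b) -> ~c), u
4. []((c -> ~b) -> ~c), v
5. (c -> ~b) -> ~c, v
6. ~c, v
7. ~((c -> ~b) -> ~c), w
8. c -> ~b, w
9. c, w
10. ~b, w
Accessibility: uRu, uRv, uRw, vRv, wRw
The negation has an open branch (countermodel exists).

Invalid (countermodel exists)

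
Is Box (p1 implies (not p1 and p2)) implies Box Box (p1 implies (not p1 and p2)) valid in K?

Tableau for the negation not (Box (p1 implies (not p1 and p2)) implies Box Box (p1 implies (not p1 and p2))):
1. not (Box (p1 implies (not p1 and p2)) implies Box Box (p1 implies (not p1 and p2))), w0
2. Box (p1 implies (not p1 and p2)), w0   [neg-implies-rule on 1]
3. not Box Box (p1 implies (not p1 and p2)), w0   [neg-implies-rule on 1]
4. not Box (p1 implies (not p1 and p2)), w1   [neg-Box-rule on 3: fresh world w1, w0Rw1]
5. p1 implies (not p1 and p2), w1   [Box-rule on 2 via w0Rw1]
6. not p1 and p2, w1   [implies-rule on 5 (branches; this branch)]
7. not p1, w1   [and-rule on 6]
8. p2, w1   [and-rule on 6]
9. not (p1 implies (not p1 and p2)), w2   [neg-Box-rule on 4: fresh world w2, w1Rw2]
10. p1, w2   [neg-implies-rule on 9]
11. not (not p1 and p2), w2   [neg-implies-rule on 9]
12. not p2, w2   [neg-and-rule on 11 (branches; this branch)]
Accessibility: w0Rw1, w1Rw2
The negation has an open branch (countermodel exists).

Not valid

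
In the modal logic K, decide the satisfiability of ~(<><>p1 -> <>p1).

Satisfiable (open branch found)

1. ~(<><>p1 -> <>p1), u
2. <><>p1, u   [~->-rule on 1]
3. ~<>p1, u   [~->-rule on 1]
4. <>p1, v   [<>-rule on 2: fresh world v, uRv]
5. ~p1, v   [~<>-rule on 3 via uRv]
6. p1, w   [<>-rule on 4: fresh world w, vRw]
Accessibility: uRv, vRw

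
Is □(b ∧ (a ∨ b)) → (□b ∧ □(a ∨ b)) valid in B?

Yes, valid

Tableau for the negation ¬(□(b ∧ (a ∨ b)) → (□b ∧ □(a ∨ b))):
1. ¬(□(b ∧ (a ∨ b)) → (□b ∧ □(a ∨ b))), u
2. □(b ∧ (a ∨ b)), u
3. ¬(□b ∧ □(a ∨ b)), u
4. b ∧ (a ∨ b), u
5. b, u
6. a ∨ b, u
7. ¬□(a ∨ b), u
8. ¬(a ∨ b), v
9. ¬a, v
10. ¬b, v
11. b ∧ (a ∨ b), v
12. b, v
13. a ∨ b, v
Accessibility: uRu, uRv, vRu, vRv
Branch closes: b and ¬b both at v.
Every branch of the negation's tableau closes; the branch above is one of them.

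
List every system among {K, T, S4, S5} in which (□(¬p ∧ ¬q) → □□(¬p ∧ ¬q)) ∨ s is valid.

S4, S5

S4-tableau for the negation ¬((□(¬p ∧ ¬q) → □□(¬p ∧ ¬q)) ∨ s):
1. ¬((□(¬p ∧ ¬q) → □□(¬p ∧ ¬q)) ∨ s), 0
2. ¬(□(¬p ∧ ¬q) → □□(¬p ∧ ¬q)), 0   [¬∨-rule on 1]
3. ¬s, 0   [¬∨-rule on 1]
4. □(¬p ∧ ¬q), 0   [¬→-rule on 2]
5. ¬□□(¬p ∧ ¬q), 0   [¬→-rule on 2]
6. ¬p ∧ ¬q, 0   [□-rule on 4 via 0R0]
7. ¬p, 0   [∧-rule on 6]
8. ¬q, 0   [∧-rule on 6]
9. ¬□(¬p ∧ ¬q), 1   [¬□-rule on 5: fresh world 1, 0R1]
10. ¬p ∧ ¬q, 1   [□-rule on 4 via 0R1]
11. ¬p, 1   [∧-rule on 10]
12. ¬q, 1   [∧-rule on 10]
13. ¬(¬p ∧ ¬q), 2   [¬□-rule on 9: fresh world 2, 1R2]
14. ¬p ∧ ¬q, 2   [□-rule on 4 via 0R2]
15. ¬p, 2   [∧-rule on 14]
16. ¬q, 2   [∧-rule on 14]
17. q, 2   [¬∧-rule on 13 (branches; this branch)]
Accessibility: 0R0, 0R1, 0R2, 1R1, 1R2, 2R2
Branch closes: q and ¬q both at 2.
Every branch closes (one shown): valid in S4, hence also in S5 (every theorem of S4 is a theorem of S5).
T-tableau for the negation ¬((□(¬p ∧ ¬q) → □□(¬p ∧ ¬q)) ∨ s):
1. ¬((□(¬p ∧ ¬q) → □□(¬p ∧ ¬q)) ∨ s), 0
2. ¬(□(¬p ∧ ¬q) → □□(¬p ∧ ¬q)), 0   [¬∨-rule on 1]
3. ¬s, 0   [¬∨-rule on 1]
4. □(¬p ∧ ¬q), 0   [¬→-rule on 2]
5. ¬□□(¬p ∧ ¬q), 0   [¬→-rule on 2]
6. ¬p ∧ ¬q, 0   [□-rule on 4 via 0R0]
7. ¬p, 0   [∧-rule on 6]
8. ¬q, 0   [∧-rule on 6]
9. ¬□(¬p ∧ ¬q), 1   [¬□-rule on 5: fresh world 1, 0R1]
10. ¬p ∧ ¬q, 1   [□-rule on 4 via 0R1]
11. ¬p, 1   [∧-rule on 10]
12. ¬q, 1   [∧-rule on 10]
13. ¬(¬p ∧ ¬q), 2   [¬□-rule on 9: fresh world 2, 1R2]
14. q, 2   [¬∧-rule on 13 (branches; this branch)]
Accessibility: 0R0, 0R1, 1R1, 1R2, 2R2
Complete open branch: countermodel on a T-frame, so not valid in T, nor in K (the same frame is also a K-frame).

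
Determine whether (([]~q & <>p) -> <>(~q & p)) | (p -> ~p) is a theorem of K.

Tableau for the negation ~((([]~q & <>p) -> <>(~q & p)) | (p -> ~p)):
1. ~((([]~q & <>p) -> <>(~q & p)) | (p -> ~p)), u
2. ~(([]~q & <>p) -> <>(~q & p)), u
3. ~(p -> ~p), u
4. []~q & <>p, u
5. ~<>(~q & p), u
6. p, u
7. []~q, u
8. <>p, u
9. p, v
10. ~(~q & p), v
11. ~q, v
12. ~p, v
Accessibility: uRv
Branch closes: p and ~p both at v.
All branches of the negation close; one closing branch shown above.

Yes, valid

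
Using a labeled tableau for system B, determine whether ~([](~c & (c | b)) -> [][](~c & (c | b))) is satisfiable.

1. ~([](~c & (c | b)) -> [][](~c & (c | b))), 0
2. [](~c & (c | b)), 0
3. ~[][](~c & (c | b)), 0
4. ~c & (c | b), 0
5. ~c, 0
6. c | b, 0
7. b, 0
8. ~[](~c & (c | b)), 1
9. ~c & (c | b), 1
10. ~c, 1
11. c | b, 1
12. b, 1
13. ~(~c & (c | b)), 2
14. ~(c | b), 2
15. ~c, 2
16. ~b, 2
Accessibility: 0R0, 0R1, 1R0, 1R1, 1R2, 2R1, 2R2

Satisfiable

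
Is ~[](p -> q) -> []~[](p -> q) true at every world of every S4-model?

Not valid

Tableau for the negation ~(~[](p -> q) -> []~[](p -> q)):
1. ~(~[](p -> q) -> []~[](p -> q)), 0
2. ~[](p -> q), 0
3. ~[]~[](p -> q), 0
4. ~(p -> q), 1
5. p, 1
6. ~q, 1
7. [](p -> q), 2
8. p -> q, 2
9. q, 2
Accessibility: 0R0, 0R1, 0R2, 1R1, 2R2
The negation has an open branch (countermodel exists).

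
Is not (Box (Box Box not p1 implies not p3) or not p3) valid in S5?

Invalid (countermodel exists)

Tableau for the negation Box (Box Box not p1 implies not p3) or not p3:
1. Box (Box Box not p1 implies not p3) or not p3, u
2. not p3, u
Accessibility: uRu
The negation has an open branch (countermodel exists).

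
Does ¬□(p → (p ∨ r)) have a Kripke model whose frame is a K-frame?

Unsatisfiable (every branch closes)

1. ¬□(p → (p ∨ r)), 0
2. ¬(p → (p ∨ r)), 1   [¬□-rule on 1: fresh world 1, 0R1]
3. p, 1   [¬→-rule on 2]
4. ¬(p ∨ r), 1   [¬→-rule on 2]
5. ¬p, 1   [¬∨-rule on 4]
6. ¬r, 1   [¬∨-rule on 4]
Accessibility: 0R1
Branch closes: p and ¬p both at 1.
(One branch shown.) All branches close.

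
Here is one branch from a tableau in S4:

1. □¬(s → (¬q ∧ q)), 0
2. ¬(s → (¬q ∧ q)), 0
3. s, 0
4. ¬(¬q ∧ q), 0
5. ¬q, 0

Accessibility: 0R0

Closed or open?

No world carries both an atom and its negation.

Not closed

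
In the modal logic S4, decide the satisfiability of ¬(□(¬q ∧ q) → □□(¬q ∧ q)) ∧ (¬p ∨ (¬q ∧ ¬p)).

1. ¬(□(¬q ∧ q) → □□(¬q ∧ q)) ∧ (¬p ∨ (¬q ∧ ¬p)), 0
2. ¬(□(¬q ∧ q) → □□(¬q ∧ q)), 0
3. ¬p ∨ (¬q ∧ ¬p), 0
4. □(¬q ∧ q), 0
5. ¬□□(¬q ∧ q), 0
6. ¬q ∧ q, 0
7. ¬q, 0
8. q, 0
Accessibility: 0R0
Branch closes: q and ¬q both at 0.
All branches of the tableau close; one closing branch shown above.

Unsatisfiable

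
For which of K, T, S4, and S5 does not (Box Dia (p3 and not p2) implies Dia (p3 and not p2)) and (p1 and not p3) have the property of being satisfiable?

T-tableau for the formula:
1. not (Box Dia (p3 and not p2) implies Dia (p3 and not p2)) and (p1 and not p3), u
2. not (Box Dia (p3 and not p2) implies Dia (p3 and not p2)), u   [and-rule on 1]
3. p1 and not p3, u   [and-rule on 1]
4. Box Dia (p3 and not p2), u   [neg-implies-rule on 2]
5. not Dia (p3 and not p2), u   [neg-implies-rule on 2]
6. p1, u   [and-rule on 3]
7. not p3, u   [and-rule on 3]
8. Dia (p3 and not p2), u   [Box-rule on 4 via uRu]
9. not (p3 and not p2), u   [neg-Dia-rule on 5 via uRu]
10. p2, u   [neg-and-rule on 9 (branches; this branch)]
11. p3 and not p2, v   [Dia-rule on 8: fresh world v, uRv]
12. p3, v   [and-rule on 11]
13. not p2, v   [and-rule on 11]
14. Dia (p3 and not p2), v   [Box-rule on 4 via uRv]
15. not (p3 and not p2), v   [neg-Dia-rule on 5 via uRv]
16. p2, v   [neg-and-rule on 15 (branches; this branch)]
Accessibility: uRu, uRv, vRv
Branch closes: p2 and not p2 both at v.
Every branch closes (one shown): unsatisfiable in T, hence also in S4, S5 (every S4/S5-frame is a T-frame).
K-tableau for the formula:
1. not (Box Dia (p3 and not p2) implies Dia (p3 and not p2)) and (p1 and not p3), u
2. not (Box Dia (p3 and not p2) implies Dia (p3 and not p2)), u   [and-rule on 1]
3. p1 and not p3, u   [and-rule on 1]
4. Box Dia (p3 and not p2), u   [neg-implies-rule on 2]
5. not Dia (p3 and not p2), u   [neg-implies-rule on 2]
6. p1, u   [and-rule on 3]
7. not p3, u   [and-rule on 3]
Complete open branch: satisfiable in K.

K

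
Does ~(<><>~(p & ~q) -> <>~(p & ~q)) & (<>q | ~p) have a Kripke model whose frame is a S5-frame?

1. ~(<><>~(p & ~q) -> <>~(p & ~q)) & (<>q | ~p), w0
2. ~(<><>~(p & ~q) -> <>~(p & ~q)), w0
3. <>q | ~p, w0
4. <><>~(p & ~q), w0
5. ~<>~(p & ~q), w0
6. p & ~q, w0
7. p, w0
8. ~q, w0
9. <>q, w0
10. <>~(p & ~q), w1
11. p & ~q, w1
12. p, w1
13. ~q, w1
14. q, w2
15. p & ~q, w2
16. p, w2
17. ~q, w2
Accessibility: w0Rw0, w0Rw1, w0Rw2, w1Rw0, w1Rw1, w1Rw2, w2Rw0, w2Rw1, w2Rw2
Branch closes: q and ~q both at w2.
Every branch closes; the branch above is one of them.

No, unsatisfiable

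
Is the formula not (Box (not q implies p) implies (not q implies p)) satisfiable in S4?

Unsatisfiable (every branch closes)

1. not (Box (not q implies p) implies (not q implies p)), u
2. Box (not q implies p), u
3. not (not q implies p), u
4. not q, u
5. not p, u
6. not q implies p, u
7. p, u
Accessibility: uRu
Branch closes: p and not p both at u.
Every branch closes; the branch above is one of them.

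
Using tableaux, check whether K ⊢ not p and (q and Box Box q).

Tableau for the negation not (not p and (q and Box Box q)):
1. not (not p and (q and Box Box q)), w0
2. not (q and Box Box q), w0
3. not Box Box q, w0
4. not Box q, w1
5. not q, w2
Accessibility: w0Rw1, w1Rw2
The negation has an open branch (countermodel exists).

No, not valid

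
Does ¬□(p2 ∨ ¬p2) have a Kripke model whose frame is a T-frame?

1. ¬□(p2 ∨ ¬p2), 0
2. ¬(p2 ∨ ¬p2), 1
3. ¬p2, 1
4. p2, 1
Accessibility: 0R0, 0R1, 1R1
Branch closes: p2 and ¬p2 both at 1.
(One branch shown.) All branches close.

Unsatisfiable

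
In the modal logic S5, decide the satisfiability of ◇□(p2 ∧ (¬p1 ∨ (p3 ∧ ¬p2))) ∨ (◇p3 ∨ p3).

Yes, satisfiable

1. ◇□(p2 ∧ (¬p1 ∨ (p3 ∧ ¬p2))) ∨ (◇p3 ∨ p3), 0
2. ◇p3 ∨ p3, 0
3. p3, 0
Accessibility: 0R0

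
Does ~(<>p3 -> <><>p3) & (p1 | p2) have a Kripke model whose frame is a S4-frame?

No, unsatisfiable

1. ~(<>p3 -> <><>p3) & (p1 | p2), 0
2. ~(<>p3 -> <><>p3), 0
3. p1 | p2, 0
4. <>p3, 0
5. ~<><>p3, 0
6. ~<>p3, 0
7. ~p3, 0
8. p2, 0
9. p3, 1
10. ~<>p3, 1
11. ~p3, 1
Accessibility: 0R0, 0R1, 1R1
Branch closes: p3 and ~p3 both at 1.
(One branch shown.) All branches close.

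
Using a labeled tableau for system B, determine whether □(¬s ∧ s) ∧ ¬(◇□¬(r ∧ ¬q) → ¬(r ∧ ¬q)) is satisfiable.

Unsatisfiable (every branch closes)

1. □(¬s ∧ s) ∧ ¬(◇□¬(r ∧ ¬q) → ¬(r ∧ ¬q)), w0
2. □(¬s ∧ s), w0
3. ¬(◇□¬(r ∧ ¬q) → ¬(r ∧ ¬q)), w0
4. ◇□¬(r ∧ ¬q), w0
5. r ∧ ¬q, w0
6. r, w0
7. ¬q, w0
8. ¬s ∧ s, w0
9. ¬s, w0
10. s, w0
Accessibility: w0Rw0
Branch closes: s and ¬s both at w0.
(One branch shown.) All branches close.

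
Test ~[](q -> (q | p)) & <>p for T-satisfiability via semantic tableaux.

Unsatisfiable

1. ~[](q -> (q | p)) & <>p, w0
2. ~[](q -> (q | p)), w0   [&-rule on 1]
3. <>p, w0   [&-rule on 1]
4. ~(q -> (q | p)), w1   [~[]-rule on 2: fresh world w1, w0Rw1]
5. q, w1   [~->-rule on 4]
6. ~(q | p), w1   [~->-rule on 4]
7. ~q, w1   [~|-rule on 6]
8. ~p, w1   [~|-rule on 6]
Accessibility: w0Rw0, w0Rw1, w1Rw1
Branch closes: q and ~q both at w1.
Every branch closes; the branch above is one of them.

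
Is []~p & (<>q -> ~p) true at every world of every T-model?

Not valid

Tableau for the negation ~([]~p & (<>q -> ~p)):
1. ~([]~p & (<>q -> ~p)), 0
2. ~(<>q -> ~p), 0
3. <>q, 0
4. p, 0
5. q, 1
Accessibility: 0R0, 0R1, 1R1
The negation has an open branch (countermodel exists).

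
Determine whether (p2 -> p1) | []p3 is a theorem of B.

Invalid (countermodel exists)

Tableau for the negation ~((p2 -> p1) | []p3):
1. ~((p2 -> p1) | []p3), u
2. ~(p2 -> p1), u   [~|-rule on 1]
3. ~[]p3, u   [~|-rule on 1]
4. p2, u   [~->-rule on 2]
5. ~p1, u   [~->-rule on 2]
6. ~p3, v   [~[]-rule on 3: fresh world v, uRv]
Accessibility: uRu, uRv, vRu, vRv
The negation has an open branch (countermodel exists).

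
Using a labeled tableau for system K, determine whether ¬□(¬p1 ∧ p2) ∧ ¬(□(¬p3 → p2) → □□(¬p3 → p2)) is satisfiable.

Yes, satisfiable

1. ¬□(¬p1 ∧ p2) ∧ ¬(□(¬p3 → p2) → □□(¬p3 → p2)), u
2. ¬□(¬p1 ∧ p2), u
3. ¬(□(¬p3 → p2) → □□(¬p3 → p2)), u
4. □(¬p3 → p2), u
5. ¬□□(¬p3 → p2), u
6. ¬(¬p1 ∧ p2), v
7. ¬p3 → p2, v
8. ¬p2, v
9. p3, v
10. ¬□(¬p3 → p2), w
11. ¬p3 → p2, w
12. p2, w
13. ¬(¬p3 → p2), x
14. ¬p3, x
15. ¬p2, x
Accessibility: uRv, uRw, wRx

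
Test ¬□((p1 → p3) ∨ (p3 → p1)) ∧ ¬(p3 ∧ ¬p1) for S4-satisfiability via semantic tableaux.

Unsatisfiable

1. ¬□((p1 → p3) ∨ (p3 → p1)) ∧ ¬(p3 ∧ ¬p1), 0
2. ¬□((p1 → p3) ∨ (p3 → p1)), 0   [∧-rule on 1]
3. ¬(p3 ∧ ¬p1), 0   [∧-rule on 1]
4. p1, 0   [¬∧-rule on 3 (branches; this branch)]
5. ¬((p1 → p3) ∨ (p3 → p1)), 1   [¬□-rule on 2: fresh world 1, 0R1]
6. ¬(p1 → p3), 1   [¬∨-rule on 5]
7. ¬(p3 → p1), 1   [¬∨-rule on 5]
8. p1, 1   [¬→-rule on 6]
9. ¬p3, 1   [¬→-rule on 6]
10. p3, 1   [¬→-rule on 7]
11. ¬p1, 1   [¬→-rule on 7]
Accessibility: 0R0, 0R1, 1R1
Branch closes: p3 and ¬p3 both at 1.
(One branch shown.) All branches close.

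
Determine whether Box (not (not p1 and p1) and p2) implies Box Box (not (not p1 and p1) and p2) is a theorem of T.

Not valid

Tableau for the negation not (Box (not (not p1 and p1) and p2) implies Box Box (not (not p1 and p1) and p2)):
1. not (Box (not (not p1 and p1) and p2) implies Box Box (not (not p1 and p1) and p2)), w0
2. Box (not (not p1 and p1) and p2), w0   [neg-implies-rule on 1]
3. not Box Box (not (not p1 and p1) and p2), w0   [neg-implies-rule on 1]
4. not (not p1 and p1) and p2, w0   [Box-rule on 2 via w0Rw0]
5. not (not p1 and p1), w0   [and-rule on 4]
6. p2, w0   [and-rule on 4]
7. not p1, w0   [neg-and-rule on 5 (branches; this branch)]
8. not Box (not (not p1 and p1) and p2), w1   [neg-Box-rule on 3: fresh world w1, w0Rw1]
9. not (not p1 and p1) and p2, w1   [Box-rule on 2 via w0Rw1]
10. not (not p1 and p1), w1   [and-rule on 9]
11. p2, w1   [and-rule on 9]
12. not p1, w1   [neg-and-rule on 10 (branches; this branch)]
13. not (not (not p1 and p1) and p2), w2   [neg-Box-rule on 8: fresh world w2, w1Rw2]
14. not p2, w2   [neg-and-rule on 13 (branches; this branch)]
Accessibility: w0Rw0, w0Rw1, w1Rw1, w1Rw2, w2Rw2
The negation has an open branch (countermodel exists).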